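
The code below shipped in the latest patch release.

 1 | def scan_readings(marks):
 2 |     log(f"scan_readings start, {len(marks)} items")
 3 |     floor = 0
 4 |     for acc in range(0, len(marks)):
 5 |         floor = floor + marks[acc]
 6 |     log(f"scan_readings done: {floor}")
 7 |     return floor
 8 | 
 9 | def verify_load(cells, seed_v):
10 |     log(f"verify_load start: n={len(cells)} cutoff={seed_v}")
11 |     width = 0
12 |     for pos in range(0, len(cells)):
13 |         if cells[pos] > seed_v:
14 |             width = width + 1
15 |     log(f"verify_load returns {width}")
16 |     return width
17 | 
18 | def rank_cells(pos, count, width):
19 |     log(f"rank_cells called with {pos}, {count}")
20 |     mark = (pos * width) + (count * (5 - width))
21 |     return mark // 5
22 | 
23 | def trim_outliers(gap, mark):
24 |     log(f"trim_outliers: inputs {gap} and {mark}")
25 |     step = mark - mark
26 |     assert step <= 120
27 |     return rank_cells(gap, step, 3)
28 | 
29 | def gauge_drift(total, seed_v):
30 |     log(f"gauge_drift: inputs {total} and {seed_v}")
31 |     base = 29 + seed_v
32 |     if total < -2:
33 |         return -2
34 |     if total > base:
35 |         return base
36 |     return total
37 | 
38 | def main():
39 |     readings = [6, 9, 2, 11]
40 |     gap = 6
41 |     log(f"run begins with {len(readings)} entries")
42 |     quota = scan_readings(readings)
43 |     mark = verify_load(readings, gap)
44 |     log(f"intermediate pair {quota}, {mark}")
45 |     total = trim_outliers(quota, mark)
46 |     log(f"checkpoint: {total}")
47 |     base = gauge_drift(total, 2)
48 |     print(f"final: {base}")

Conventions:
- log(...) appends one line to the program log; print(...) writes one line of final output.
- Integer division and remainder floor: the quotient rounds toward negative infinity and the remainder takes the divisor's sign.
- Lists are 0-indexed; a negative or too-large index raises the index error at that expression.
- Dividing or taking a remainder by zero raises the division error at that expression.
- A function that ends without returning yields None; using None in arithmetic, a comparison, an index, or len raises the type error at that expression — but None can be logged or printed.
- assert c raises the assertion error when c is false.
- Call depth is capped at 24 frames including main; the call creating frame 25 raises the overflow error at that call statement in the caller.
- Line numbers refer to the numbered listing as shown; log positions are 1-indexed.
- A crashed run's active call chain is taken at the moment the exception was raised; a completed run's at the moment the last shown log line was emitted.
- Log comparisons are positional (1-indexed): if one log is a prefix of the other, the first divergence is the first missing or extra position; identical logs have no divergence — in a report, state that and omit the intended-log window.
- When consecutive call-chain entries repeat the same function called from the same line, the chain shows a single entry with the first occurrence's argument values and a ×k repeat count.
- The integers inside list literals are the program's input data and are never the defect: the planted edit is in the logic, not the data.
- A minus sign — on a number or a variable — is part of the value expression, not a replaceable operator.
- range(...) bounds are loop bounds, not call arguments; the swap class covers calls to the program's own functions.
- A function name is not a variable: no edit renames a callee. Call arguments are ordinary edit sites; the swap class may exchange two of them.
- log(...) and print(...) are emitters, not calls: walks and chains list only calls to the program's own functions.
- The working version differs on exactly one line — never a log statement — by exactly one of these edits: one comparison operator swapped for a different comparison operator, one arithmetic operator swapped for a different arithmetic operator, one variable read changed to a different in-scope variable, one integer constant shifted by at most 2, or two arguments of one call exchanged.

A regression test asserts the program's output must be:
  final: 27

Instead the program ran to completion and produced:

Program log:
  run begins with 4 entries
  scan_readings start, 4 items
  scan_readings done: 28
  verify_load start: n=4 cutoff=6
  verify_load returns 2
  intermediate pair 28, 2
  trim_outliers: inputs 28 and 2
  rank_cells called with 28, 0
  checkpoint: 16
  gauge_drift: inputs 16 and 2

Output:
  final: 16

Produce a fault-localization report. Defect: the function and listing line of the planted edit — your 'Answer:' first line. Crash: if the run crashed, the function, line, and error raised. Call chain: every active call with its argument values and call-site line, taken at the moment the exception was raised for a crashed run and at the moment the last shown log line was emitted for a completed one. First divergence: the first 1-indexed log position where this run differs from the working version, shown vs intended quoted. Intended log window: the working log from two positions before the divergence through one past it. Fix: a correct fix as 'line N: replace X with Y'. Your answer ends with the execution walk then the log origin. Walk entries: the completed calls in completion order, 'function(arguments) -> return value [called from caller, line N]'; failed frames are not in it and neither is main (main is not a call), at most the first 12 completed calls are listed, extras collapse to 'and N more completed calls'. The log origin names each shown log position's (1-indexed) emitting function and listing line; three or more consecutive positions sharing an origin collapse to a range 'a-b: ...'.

Answer: the defect is in trim_outliers at line 25.
Key fact: Everything matches until log position 8, which reads 'rank_cells called with 28, 0' in place of 'rank_cells called with 28, 26'.
Call chain: main -> gauge_drift(16, 2) (called at line 47).
First divergence: position 8; shown 'rank_cells called with 28, 0' vs intended 'rank_cells called with 28, 26'.
Intended log window:
  6: intermediate pair 28, 2
  7: trim_outliers: inputs 28 and 2
  8: rank_cells called with 28, 26
  9: checkpoint: 27
Execution walk:
  scan_readings([6, 9, 2, 11]) -> 28  [called from main, line 42]
  verify_load([6, 9, 2, 11], 6) -> 2  [called from main, line 43]
  rank_cells(28, 0, 3) -> 16  [called from trim_outliers, line 27]
  trim_outliers(28, 2) -> 16  [called from main, line 45]
  gauge_drift(16, 2) -> 16  [called from main, line 47]
Log origin:
  1: logged in main at line 41
  2: logged in scan_readings at line 2
  3: logged in scan_readings at line 6
  4: logged in verify_load at line 10
  5: logged in verify_load at line 15
  6: logged in main at line 44
  7: logged in trim_outliers at line 24
  8: logged in rank_cells at line 19
  9: logged in main at line 46
  10: logged in gauge_drift at line 30
A correct fix: line 25: replace `mark - mark` with `gap - mark`.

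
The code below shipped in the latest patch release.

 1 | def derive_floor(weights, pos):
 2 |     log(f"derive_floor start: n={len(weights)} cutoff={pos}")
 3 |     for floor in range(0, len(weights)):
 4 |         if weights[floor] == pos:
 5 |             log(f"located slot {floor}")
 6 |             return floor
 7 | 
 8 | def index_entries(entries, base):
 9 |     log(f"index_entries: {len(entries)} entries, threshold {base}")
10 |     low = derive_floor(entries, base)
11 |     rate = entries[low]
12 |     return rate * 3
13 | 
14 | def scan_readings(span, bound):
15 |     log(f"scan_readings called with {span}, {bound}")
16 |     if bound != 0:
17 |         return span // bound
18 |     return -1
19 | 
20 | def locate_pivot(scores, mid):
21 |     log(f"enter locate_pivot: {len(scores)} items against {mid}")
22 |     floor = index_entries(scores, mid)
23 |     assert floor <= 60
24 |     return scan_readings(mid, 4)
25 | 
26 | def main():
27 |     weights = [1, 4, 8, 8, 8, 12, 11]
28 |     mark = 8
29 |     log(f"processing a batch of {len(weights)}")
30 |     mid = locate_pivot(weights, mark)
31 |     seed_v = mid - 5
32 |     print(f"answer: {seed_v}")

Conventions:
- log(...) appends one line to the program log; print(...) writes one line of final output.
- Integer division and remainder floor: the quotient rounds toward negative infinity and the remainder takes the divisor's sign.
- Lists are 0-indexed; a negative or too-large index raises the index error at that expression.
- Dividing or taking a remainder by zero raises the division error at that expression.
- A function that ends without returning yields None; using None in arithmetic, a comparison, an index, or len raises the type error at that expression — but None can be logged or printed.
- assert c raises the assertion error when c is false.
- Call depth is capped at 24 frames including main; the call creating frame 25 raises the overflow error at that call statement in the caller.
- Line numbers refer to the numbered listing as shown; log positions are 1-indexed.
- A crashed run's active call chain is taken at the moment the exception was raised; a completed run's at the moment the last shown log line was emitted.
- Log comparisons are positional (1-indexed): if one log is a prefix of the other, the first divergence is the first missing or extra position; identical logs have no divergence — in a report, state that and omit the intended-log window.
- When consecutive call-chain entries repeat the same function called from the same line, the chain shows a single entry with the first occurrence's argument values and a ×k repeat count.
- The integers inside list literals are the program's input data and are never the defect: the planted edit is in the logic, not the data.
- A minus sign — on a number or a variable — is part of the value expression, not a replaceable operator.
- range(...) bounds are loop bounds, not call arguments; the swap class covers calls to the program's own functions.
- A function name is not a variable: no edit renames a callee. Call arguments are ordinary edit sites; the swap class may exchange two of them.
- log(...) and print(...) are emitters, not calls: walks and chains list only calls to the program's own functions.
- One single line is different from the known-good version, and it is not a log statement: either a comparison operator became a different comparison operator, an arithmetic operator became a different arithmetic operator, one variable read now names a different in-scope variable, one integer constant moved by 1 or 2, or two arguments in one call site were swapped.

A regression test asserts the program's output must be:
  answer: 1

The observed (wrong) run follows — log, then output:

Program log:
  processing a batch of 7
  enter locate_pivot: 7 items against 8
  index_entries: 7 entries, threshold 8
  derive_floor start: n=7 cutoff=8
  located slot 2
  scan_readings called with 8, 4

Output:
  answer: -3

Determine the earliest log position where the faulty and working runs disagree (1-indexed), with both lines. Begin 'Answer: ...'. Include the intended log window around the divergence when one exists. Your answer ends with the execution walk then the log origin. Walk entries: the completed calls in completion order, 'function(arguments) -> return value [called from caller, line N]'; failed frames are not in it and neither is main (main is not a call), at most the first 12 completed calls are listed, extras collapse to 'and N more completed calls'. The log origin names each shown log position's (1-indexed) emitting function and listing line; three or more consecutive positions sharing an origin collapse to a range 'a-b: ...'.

Answer: position 6 — the shown line 'scan_readings called with 8, 4' should read 'scan_readings called with 24, 4'.
Intended log window:
  4: derive_floor start: n=7 cutoff=8
  5: located slot 2
  6: scan_readings called with 24, 4
Execution walk:
  derive_floor([1, 4, 8, 8, 8, 12, 11], 8) -> 2  [called from index_entries, line 10]
  index_entries([1, 4, 8, 8, 8, 12, 11], 8) -> 24  [called from locate_pivot, line 22]
  scan_readings(8, 4) -> 2  [called from locate_pivot, line 24]
  locate_pivot([1, 4, 8, 8, 8, 12, 11], 8) -> 2  [called from main, line 30]
Log origin:
  1: logged in main at line 29
  2: logged in locate_pivot at line 21
  3: logged in index_entries at line 9
  4: logged in derive_floor at line 2
  5: logged in derive_floor at line 5
  6: logged in scan_readings at line 15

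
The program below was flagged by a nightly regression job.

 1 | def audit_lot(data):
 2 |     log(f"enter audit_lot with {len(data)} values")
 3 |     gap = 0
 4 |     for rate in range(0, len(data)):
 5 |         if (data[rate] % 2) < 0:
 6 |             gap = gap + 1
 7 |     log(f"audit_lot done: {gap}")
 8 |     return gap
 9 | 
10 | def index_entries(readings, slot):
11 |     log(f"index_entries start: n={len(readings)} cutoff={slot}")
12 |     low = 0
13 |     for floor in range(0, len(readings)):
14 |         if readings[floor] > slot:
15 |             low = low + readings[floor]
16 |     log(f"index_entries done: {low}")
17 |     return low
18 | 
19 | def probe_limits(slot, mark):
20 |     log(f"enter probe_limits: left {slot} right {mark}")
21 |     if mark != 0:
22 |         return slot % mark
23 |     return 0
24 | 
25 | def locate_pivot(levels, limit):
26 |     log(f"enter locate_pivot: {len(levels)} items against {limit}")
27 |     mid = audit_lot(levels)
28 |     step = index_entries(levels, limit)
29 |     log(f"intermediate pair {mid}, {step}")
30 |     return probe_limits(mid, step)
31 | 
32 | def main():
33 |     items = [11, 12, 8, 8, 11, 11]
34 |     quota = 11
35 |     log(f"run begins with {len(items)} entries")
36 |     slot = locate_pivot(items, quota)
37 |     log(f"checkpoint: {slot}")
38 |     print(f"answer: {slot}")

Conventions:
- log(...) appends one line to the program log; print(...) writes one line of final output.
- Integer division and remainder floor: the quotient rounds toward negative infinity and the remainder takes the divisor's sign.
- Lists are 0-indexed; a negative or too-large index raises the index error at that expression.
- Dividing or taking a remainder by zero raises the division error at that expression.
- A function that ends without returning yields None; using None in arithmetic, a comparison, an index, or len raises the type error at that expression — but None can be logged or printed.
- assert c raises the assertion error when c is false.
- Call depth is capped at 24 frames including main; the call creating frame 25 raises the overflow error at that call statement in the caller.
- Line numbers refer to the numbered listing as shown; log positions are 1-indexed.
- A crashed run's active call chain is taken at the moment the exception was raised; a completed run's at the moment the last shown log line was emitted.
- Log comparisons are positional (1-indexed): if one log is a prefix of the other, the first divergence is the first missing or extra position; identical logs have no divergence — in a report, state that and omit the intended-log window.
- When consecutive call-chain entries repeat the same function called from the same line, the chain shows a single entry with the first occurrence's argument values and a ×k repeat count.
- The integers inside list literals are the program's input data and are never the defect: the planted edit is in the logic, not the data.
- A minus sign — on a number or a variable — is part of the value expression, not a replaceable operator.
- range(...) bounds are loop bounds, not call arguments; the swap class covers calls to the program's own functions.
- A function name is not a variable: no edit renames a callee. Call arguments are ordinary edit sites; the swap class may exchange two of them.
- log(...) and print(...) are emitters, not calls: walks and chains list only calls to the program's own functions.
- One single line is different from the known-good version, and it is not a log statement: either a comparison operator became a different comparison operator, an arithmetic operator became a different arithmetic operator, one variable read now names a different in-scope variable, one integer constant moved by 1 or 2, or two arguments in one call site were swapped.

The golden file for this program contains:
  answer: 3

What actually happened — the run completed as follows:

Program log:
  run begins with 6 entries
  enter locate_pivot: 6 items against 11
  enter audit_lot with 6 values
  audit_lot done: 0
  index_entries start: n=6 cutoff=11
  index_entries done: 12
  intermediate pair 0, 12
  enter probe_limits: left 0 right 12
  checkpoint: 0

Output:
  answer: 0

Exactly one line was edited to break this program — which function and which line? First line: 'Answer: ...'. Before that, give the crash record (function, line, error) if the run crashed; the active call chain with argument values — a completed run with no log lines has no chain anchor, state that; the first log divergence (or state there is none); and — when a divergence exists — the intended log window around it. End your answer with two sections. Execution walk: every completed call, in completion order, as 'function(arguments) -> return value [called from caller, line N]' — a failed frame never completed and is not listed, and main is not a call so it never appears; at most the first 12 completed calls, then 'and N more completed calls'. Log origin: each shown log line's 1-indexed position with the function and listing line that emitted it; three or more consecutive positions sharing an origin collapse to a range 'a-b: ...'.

Answer: the defect is in audit_lot at line 5.
The tell: Log line 4 is where behavior first shows: 'audit_lot done: 0' appears instead of 'audit_lot done: 3'.
Call chain: main.
First divergence: position 4 — the shown line 'audit_lot done: 0' should read 'audit_lot done: 3'.
Intended log window:
  2: enter locate_pivot: 6 items against 11
  3: enter audit_lot with 6 values
  4: audit_lot done: 3
  5: index_entries start: n=6 cutoff=11
Execution walk:
  audit_lot([11, 12, 8, 8, 11, 11]) -> 0  [called from locate_pivot, line 27]
  index_entries([11, 12, 8, 8, 11, 11], 11) -> 12  [called from locate_pivot, line 28]
  probe_limits(0, 12) -> 0  [called from locate_pivot, line 30]
  locate_pivot([11, 12, 8, 8, 11, 11], 11) -> 0  [called from main, line 36]
Origin of each log line:
  1: from main, line 35
  2: from locate_pivot, line 26
  3: from audit_lot, line 2
  4: from audit_lot, line 7
  5: from index_entries, line 11
  6: from index_entries, line 16
  7: from locate_pivot, line 29
  8: from probe_limits, line 20
  9: from main, line 37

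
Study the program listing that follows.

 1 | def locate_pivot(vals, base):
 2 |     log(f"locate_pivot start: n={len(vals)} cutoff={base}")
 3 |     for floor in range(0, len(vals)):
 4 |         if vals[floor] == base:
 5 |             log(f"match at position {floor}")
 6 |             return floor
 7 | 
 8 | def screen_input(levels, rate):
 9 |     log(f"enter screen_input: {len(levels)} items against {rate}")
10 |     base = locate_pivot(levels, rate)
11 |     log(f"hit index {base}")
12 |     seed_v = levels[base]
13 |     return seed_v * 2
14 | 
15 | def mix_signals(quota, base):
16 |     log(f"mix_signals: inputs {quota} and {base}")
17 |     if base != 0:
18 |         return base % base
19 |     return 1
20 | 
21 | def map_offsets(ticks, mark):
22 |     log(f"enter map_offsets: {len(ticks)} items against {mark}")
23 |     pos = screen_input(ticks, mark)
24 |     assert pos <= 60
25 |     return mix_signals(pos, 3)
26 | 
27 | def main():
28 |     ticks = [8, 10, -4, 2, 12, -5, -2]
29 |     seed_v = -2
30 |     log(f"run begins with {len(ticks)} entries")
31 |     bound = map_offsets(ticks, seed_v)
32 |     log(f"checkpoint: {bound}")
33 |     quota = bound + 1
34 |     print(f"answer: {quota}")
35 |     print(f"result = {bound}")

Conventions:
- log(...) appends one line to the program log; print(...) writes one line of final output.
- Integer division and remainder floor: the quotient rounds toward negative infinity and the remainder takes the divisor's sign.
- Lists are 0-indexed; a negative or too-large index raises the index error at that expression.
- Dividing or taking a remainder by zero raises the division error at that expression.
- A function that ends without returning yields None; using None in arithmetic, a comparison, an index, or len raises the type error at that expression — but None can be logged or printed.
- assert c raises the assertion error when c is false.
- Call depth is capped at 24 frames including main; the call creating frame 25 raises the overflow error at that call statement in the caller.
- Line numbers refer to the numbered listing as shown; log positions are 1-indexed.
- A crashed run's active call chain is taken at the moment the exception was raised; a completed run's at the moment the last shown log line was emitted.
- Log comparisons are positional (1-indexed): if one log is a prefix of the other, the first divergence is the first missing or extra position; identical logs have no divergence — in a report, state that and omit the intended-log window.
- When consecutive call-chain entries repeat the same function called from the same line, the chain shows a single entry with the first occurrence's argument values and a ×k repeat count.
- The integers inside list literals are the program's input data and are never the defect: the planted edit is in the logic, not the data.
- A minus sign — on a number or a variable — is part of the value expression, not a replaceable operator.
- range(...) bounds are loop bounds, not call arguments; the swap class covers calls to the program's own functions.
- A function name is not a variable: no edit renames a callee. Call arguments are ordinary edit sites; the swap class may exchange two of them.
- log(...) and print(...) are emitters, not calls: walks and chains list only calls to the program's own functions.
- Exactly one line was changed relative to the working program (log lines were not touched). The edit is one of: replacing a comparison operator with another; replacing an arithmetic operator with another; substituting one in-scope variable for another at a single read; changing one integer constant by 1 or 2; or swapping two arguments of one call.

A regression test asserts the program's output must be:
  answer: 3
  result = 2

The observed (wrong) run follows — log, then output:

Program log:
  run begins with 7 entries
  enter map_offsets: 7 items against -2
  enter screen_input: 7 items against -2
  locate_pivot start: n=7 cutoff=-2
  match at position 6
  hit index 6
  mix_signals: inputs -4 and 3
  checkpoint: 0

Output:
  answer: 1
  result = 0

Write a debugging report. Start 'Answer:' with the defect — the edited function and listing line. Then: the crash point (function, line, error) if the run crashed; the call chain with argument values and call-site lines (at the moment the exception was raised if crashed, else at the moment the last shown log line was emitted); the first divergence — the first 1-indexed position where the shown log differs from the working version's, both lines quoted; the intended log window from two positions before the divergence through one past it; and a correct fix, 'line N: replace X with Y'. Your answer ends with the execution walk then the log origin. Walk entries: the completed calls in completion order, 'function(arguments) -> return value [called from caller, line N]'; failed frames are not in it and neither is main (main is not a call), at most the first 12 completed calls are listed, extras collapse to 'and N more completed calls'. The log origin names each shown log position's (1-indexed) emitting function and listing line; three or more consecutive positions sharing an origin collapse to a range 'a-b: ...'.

Answer: the defect is in mix_signals at line 18.
Core observation: The log first diverges at position 8: the faulty run prints 'checkpoint: 0' where the working version prints 'checkpoint: 2'.
Call chain: main.
First divergence: at position 8 the run shows 'checkpoint: 0' where the working version logs 'checkpoint: 2'.
Intended log window:
  6: hit index 6
  7: mix_signals: inputs -4 and 3
  8: checkpoint: 2
Execution walk:
  locate_pivot([8, 10, -4, 2, 12, -5, -2], -2) -> 6  [called from screen_input, line 10]
  screen_input([8, 10, -4, 2, 12, -5, -2], -2) -> -4  [called from map_offsets, line 23]
  mix_signals(-4, 3) -> 0  [called from map_offsets, line 25]
  map_offsets([8, 10, -4, 2, 12, -5, -2], -2) -> 0  [called from main, line 31]
Origin of each log line:
  1 — main, line 30
  2 — map_offsets, line 22
  3 — screen_input, line 9
  4 — locate_pivot, line 2
  5 — locate_pivot, line 5
  6 — screen_input, line 11
  7 — mix_signals, line 16
  8 — main, line 32
A correct fix: line 18: replace `base % base` with `quota % base`.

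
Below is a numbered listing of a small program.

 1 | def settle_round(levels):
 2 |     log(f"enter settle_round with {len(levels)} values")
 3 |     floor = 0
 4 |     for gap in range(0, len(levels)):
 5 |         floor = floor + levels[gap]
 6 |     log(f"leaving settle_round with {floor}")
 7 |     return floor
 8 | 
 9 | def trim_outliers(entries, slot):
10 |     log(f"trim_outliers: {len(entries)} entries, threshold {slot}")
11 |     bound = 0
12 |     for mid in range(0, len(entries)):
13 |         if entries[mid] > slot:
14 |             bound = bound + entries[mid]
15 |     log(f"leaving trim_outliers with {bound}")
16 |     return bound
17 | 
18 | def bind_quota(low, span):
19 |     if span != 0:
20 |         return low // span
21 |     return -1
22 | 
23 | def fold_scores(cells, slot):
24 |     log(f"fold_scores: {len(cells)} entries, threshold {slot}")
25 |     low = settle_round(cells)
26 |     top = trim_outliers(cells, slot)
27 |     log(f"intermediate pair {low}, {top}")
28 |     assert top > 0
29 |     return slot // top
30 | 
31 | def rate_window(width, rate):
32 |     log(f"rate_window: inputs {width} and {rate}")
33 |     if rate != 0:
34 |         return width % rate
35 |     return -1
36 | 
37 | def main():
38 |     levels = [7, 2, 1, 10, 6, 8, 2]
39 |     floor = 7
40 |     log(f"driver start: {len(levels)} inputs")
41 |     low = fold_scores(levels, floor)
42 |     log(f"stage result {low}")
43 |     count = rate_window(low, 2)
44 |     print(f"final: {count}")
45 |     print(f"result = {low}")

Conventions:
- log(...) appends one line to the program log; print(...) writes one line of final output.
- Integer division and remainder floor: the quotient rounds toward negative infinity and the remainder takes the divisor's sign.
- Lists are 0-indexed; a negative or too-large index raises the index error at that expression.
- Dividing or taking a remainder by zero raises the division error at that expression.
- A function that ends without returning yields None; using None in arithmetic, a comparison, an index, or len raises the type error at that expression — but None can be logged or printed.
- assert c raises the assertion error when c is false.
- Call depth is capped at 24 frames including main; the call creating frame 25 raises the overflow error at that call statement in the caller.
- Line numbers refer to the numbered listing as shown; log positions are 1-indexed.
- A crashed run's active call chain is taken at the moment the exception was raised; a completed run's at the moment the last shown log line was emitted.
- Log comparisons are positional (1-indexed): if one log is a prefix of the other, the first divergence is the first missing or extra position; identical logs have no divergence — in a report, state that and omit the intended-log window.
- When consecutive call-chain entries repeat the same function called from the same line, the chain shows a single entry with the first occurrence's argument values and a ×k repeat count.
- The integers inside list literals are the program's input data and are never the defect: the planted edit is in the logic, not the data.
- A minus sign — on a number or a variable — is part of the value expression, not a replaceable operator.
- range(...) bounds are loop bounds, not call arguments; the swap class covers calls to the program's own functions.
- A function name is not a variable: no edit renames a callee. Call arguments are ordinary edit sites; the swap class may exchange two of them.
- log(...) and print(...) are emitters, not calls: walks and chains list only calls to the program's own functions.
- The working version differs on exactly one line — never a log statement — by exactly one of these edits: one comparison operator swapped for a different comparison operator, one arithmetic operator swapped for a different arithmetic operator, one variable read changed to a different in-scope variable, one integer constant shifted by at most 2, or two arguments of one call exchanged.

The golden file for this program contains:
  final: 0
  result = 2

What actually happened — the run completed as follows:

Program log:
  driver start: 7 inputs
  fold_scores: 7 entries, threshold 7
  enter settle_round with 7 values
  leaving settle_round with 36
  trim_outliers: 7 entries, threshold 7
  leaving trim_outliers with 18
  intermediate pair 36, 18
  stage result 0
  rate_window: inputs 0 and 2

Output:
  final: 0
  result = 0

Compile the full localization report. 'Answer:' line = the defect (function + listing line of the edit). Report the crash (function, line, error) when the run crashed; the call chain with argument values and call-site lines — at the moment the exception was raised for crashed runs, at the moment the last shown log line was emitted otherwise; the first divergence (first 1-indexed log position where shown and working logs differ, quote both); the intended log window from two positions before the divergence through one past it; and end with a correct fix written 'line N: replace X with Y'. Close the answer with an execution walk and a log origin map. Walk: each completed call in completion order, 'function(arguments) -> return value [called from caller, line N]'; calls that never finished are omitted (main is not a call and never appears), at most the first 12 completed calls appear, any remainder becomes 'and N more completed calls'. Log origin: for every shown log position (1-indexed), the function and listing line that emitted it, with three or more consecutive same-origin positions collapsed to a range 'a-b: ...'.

Answer: the defect is in fold_scores at line 29.
Key observation: Everything matches until log position 8, which reads 'stage result 0' in place of 'stage result 2'.
Call chain: main -> rate_window(0, 2) (called at line 43).
First divergence: position 8 — the shown line 'stage result 0' should read 'stage result 2'.
Intended log window:
  6: leaving trim_outliers with 18
  7: intermediate pair 36, 18
  8: stage result 2
  9: rate_window: inputs 2 and 2
Execution walk:
  settle_round([7, 2, 1, 10, 6, 8, 2]) -> 36  [called from fold_scores, line 25]
  trim_outliers([7, 2, 1, 10, 6, 8, 2], 7) -> 18  [called from fold_scores, line 26]
  fold_scores([7, 2, 1, 10, 6, 8, 2], 7) -> 0  [called from main, line 41]
  rate_window(0, 2) -> 0  [called from main, line 43]
Log origins:
  1: logged in main at line 40
  2: logged in fold_scores at line 24
  3: logged in settle_round at line 2
  4: logged in settle_round at line 6
  5: logged in trim_outliers at line 10
  6: logged in trim_outliers at line 15
  7: logged in fold_scores at line 27
  8: logged in main at line 42
  9: logged in rate_window at line 32
A correct fix: line 29: replace `slot` with `low`.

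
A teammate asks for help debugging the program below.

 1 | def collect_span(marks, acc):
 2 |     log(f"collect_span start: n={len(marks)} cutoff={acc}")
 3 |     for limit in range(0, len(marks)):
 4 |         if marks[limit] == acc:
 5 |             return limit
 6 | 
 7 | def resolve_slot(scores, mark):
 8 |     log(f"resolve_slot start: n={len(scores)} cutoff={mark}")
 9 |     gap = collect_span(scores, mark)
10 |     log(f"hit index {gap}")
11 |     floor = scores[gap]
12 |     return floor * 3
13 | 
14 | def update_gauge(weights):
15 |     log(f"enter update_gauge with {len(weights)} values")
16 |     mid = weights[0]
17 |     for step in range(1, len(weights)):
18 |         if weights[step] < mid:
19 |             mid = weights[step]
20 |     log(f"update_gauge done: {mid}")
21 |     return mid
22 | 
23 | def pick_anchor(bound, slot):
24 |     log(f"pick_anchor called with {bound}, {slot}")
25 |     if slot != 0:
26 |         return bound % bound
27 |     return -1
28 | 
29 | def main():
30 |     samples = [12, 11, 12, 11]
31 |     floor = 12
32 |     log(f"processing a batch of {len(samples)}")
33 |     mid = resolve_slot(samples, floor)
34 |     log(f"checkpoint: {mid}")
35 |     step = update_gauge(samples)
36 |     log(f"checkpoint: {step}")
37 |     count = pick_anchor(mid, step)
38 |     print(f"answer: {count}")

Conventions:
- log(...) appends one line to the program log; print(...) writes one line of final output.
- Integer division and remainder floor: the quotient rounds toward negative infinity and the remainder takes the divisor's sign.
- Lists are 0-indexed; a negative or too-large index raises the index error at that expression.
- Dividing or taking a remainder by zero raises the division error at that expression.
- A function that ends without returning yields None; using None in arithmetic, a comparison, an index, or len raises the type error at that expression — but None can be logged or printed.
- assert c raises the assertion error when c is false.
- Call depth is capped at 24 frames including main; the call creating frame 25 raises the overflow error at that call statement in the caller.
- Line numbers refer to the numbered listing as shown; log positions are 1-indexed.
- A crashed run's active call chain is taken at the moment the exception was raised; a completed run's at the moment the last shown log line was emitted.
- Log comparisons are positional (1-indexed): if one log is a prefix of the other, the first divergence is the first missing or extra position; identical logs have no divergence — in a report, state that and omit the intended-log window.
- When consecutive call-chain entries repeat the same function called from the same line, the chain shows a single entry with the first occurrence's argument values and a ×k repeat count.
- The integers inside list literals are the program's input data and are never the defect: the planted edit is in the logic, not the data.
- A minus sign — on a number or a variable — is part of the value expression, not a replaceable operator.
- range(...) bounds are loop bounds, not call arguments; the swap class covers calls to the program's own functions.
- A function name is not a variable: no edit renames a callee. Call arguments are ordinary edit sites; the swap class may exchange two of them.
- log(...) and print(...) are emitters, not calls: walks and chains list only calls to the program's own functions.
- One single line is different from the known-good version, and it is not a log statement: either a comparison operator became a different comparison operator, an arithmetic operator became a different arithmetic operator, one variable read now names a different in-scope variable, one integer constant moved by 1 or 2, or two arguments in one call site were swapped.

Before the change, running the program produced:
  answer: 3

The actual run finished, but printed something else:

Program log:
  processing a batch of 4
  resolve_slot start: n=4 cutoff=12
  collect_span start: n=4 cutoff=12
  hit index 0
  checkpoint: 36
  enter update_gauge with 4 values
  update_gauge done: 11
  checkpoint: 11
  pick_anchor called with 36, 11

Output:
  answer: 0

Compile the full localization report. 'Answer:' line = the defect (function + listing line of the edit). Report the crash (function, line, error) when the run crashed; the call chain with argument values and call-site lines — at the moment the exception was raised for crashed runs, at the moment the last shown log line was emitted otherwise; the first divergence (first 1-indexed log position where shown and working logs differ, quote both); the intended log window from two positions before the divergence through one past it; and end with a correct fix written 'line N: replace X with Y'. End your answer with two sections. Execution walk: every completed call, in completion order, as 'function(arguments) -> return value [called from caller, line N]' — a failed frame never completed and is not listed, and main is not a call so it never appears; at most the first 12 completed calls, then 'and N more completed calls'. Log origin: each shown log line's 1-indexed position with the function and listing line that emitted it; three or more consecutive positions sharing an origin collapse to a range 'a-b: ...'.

Answer: the defect is in pick_anchor at line 26.
Key observation: Nothing in the log betrays the bug — only the output does.
Call chain: main -> pick_anchor(36, 11) (called at line 37).
First divergence: there is none — every log position agrees.
Execution walk:
  collect_span([12, 11, 12, 11], 12) -> 0  [called from resolve_slot, line 9]
  resolve_slot([12, 11, 12, 11], 12) -> 36  [called from main, line 33]
  update_gauge([12, 11, 12, 11]) -> 11  [called from main, line 35]
  pick_anchor(36, 11) -> 0  [called from main, line 37]
Log origin:
  1: logged in main at line 32
  2: logged in resolve_slot at line 8
  3: logged in collect_span at line 2
  4: logged in resolve_slot at line 10
  5: logged in main at line 34
  6: logged in update_gauge at line 15
  7: logged in update_gauge at line 20
  8: logged in main at line 36
  9: logged in pick_anchor at line 24
A correct fix: line 26: replace `bound % bound` with `bound % slot`.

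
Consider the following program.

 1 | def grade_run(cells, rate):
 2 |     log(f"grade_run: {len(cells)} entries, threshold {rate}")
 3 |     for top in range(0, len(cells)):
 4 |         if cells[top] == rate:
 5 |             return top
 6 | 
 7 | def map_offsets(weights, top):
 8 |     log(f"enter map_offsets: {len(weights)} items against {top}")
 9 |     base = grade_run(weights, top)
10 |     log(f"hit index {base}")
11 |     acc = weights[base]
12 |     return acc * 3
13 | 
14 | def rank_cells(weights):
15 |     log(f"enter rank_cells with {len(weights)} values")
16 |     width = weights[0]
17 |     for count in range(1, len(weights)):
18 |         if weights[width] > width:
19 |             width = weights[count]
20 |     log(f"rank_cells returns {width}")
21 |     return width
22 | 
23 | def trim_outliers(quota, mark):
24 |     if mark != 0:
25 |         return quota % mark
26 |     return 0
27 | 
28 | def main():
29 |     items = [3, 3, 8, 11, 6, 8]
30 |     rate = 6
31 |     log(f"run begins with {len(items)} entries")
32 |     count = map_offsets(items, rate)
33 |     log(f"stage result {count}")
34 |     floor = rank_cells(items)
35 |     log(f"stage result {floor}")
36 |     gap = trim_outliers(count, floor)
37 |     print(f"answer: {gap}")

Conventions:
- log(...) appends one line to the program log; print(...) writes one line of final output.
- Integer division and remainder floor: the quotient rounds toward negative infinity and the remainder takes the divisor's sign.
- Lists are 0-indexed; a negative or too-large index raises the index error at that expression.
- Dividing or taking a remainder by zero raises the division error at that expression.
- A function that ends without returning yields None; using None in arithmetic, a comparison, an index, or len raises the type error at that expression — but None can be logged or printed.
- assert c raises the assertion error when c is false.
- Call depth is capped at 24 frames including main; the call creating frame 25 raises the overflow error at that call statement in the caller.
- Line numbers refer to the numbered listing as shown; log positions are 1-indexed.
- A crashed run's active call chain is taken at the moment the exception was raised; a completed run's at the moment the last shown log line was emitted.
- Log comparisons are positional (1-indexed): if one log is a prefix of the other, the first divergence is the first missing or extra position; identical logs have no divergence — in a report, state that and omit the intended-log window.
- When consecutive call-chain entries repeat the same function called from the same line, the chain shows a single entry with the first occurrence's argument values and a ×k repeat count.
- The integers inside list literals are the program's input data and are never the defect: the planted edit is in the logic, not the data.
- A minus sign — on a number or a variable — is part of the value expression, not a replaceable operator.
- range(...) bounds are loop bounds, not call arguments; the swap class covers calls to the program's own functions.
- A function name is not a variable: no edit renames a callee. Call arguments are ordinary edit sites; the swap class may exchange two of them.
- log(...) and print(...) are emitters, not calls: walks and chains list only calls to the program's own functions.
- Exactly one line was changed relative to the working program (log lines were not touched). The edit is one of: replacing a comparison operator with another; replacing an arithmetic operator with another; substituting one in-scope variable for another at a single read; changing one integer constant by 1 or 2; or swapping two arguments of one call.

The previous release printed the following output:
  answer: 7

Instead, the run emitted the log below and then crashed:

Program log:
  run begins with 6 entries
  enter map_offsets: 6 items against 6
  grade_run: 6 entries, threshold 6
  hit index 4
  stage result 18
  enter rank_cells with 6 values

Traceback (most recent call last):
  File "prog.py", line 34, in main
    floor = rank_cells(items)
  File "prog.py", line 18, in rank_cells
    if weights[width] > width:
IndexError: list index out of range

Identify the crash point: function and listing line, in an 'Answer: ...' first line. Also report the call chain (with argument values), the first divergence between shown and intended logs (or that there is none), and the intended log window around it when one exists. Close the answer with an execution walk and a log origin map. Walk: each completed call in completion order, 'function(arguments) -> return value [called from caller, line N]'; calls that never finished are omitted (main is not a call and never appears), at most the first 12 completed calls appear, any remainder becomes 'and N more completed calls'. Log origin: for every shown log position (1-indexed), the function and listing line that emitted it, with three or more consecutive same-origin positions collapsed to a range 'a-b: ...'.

Answer: the error was raised in rank_cells, line 18.
Key fact: The faulty run's log stops after 6 lines; the working version's next line would be 'rank_cells returns 11'.
Call chain: main -> rank_cells([3, 3, 8, 11, 6, 8]) (called at line 34).
First divergence: position 7 (shown log ended at 6 lines; the working version continues: 'rank_cells returns 11').
Intended log window:
  5: stage result 18
  6: enter rank_cells with 6 values
  7: rank_cells returns 11
  8: stage result 11
Execution walk:
  grade_run([3, 3, 8, 11, 6, 8], 6) -> 4  [called from map_offsets, line 9]
  map_offsets([3, 3, 8, 11, 6, 8], 6) -> 18  [called from main, line 32]
Log line origins:
  1: logged in main at line 31
  2: logged in map_offsets at line 8
  3: logged in grade_run at line 2
  4: logged in map_offsets at line 10
  5: logged in main at line 33
  6: logged in rank_cells at line 15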